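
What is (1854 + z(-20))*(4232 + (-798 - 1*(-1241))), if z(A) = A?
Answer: 8573950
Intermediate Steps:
(1854 + z(-20))*(4232 + (-798 - 1*(-1241))) = (1854 - 20)*(4232 + (-798 - 1*(-1241))) = 1834*(4232 + (-798 + 1241)) = 1834*(4232 + 443) = 1834*4675 = 8573950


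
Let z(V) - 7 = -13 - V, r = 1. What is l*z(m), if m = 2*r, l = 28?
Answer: -224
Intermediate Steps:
m = 2 (m = 2*1 = 2)
z(V) = -6 - V (z(V) = 7 + (-13 - V) = -6 - V)
l*z(m) = 28*(-6 - 1*2) = 28*(-6 - 2) = 28*(-8) = -224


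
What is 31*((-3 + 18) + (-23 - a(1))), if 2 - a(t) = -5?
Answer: -465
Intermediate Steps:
a(t) = 7 (a(t) = 2 - 1*(-5) = 2 + 5 = 7)
31*((-3 + 18) + (-23 - a(1))) = 31*((-3 + 18) + (-23 - 1*7)) = 31*(15 + (-23 - 7)) = 31*(15 - 30) = 31*(-15) = -465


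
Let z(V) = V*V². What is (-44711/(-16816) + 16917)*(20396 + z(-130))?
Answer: -154822377420433/4204 ≈ -3.6827e+10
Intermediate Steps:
z(V) = V³
(-44711/(-16816) + 16917)*(20396 + z(-130)) = (-44711/(-16816) + 16917)*(20396 + (-130)³) = (-44711*(-1/16816) + 16917)*(20396 - 2197000) = (44711/16816 + 16917)*(-2176604) = (284520983/16816)*(-2176604) = -154822377420433/4204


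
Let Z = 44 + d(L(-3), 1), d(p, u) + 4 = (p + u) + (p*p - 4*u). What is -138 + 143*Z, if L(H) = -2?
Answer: 5439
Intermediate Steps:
d(p, u) = -4 + p + p² - 3*u (d(p, u) = -4 + ((p + u) + (p*p - 4*u)) = -4 + ((p + u) + (p² - 4*u)) = -4 + (p + p² - 3*u) = -4 + p + p² - 3*u)
Z = 39 (Z = 44 + (-4 - 2 + (-2)² - 3*1) = 44 + (-4 - 2 + 4 - 3) = 44 - 5 = 39)
-138 + 143*Z = -138 + 143*39 = -138 + 5577 = 5439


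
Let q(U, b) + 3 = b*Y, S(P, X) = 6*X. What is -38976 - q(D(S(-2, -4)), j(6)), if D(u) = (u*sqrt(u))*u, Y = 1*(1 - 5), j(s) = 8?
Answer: -38941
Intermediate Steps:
Y = -4 (Y = 1*(-4) = -4)
D(u) = u**(5/2) (D(u) = u**(3/2)*u = u**(5/2))
q(U, b) = -3 - 4*b (q(U, b) = -3 + b*(-4) = -3 - 4*b)
-38976 - q(D(S(-2, -4)), j(6)) = -38976 - (-3 - 4*8) = -38976 - (-3 - 32) = -38976 - 1*(-35) = -38976 + 35 = -38941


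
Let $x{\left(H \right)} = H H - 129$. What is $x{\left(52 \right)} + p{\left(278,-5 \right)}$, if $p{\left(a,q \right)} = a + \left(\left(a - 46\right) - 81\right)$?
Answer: $3004$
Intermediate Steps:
$x{\left(H \right)} = -129 + H^{2}$ ($x{\left(H \right)} = H^{2} - 129 = -129 + H^{2}$)
$p{\left(a,q \right)} = -127 + 2 a$ ($p{\left(a,q \right)} = a + \left(\left(-46 + a\right) - 81\right) = a + \left(-127 + a\right) = -127 + 2 a$)
$x{\left(52 \right)} + p{\left(278,-5 \right)} = \left(-129 + 52^{2}\right) + \left(-127 + 2 \cdot 278\right) = \left(-129 + 2704\right) + \left(-127 + 556\right) = 2575 + 429 = 3004$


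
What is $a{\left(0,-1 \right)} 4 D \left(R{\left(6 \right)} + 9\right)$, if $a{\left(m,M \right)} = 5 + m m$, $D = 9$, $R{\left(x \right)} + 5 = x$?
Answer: $1800$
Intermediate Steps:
$R{\left(x \right)} = -5 + x$
$a{\left(m,M \right)} = 5 + m^{2}$
$a{\left(0,-1 \right)} 4 D \left(R{\left(6 \right)} + 9\right) = \left(5 + 0^{2}\right) 4 \cdot 9 \left(\left(-5 + 6\right) + 9\right) = \left(5 + 0\right) 4 \cdot 9 \left(1 + 9\right) = 5 \cdot 4 \cdot 9 \cdot 10 = 20 \cdot 90 = 1800$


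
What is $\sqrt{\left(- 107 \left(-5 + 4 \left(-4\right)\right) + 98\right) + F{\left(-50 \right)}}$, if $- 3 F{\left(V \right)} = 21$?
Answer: $\sqrt{2338} \approx 48.353$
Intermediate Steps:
$F{\left(V \right)} = -7$ ($F{\left(V \right)} = \left(- \frac{1}{3}\right) 21 = -7$)
$\sqrt{\left(- 107 \left(-5 + 4 \left(-4\right)\right) + 98\right) + F{\left(-50 \right)}} = \sqrt{\left(- 107 \left(-5 + 4 \left(-4\right)\right) + 98\right) - 7} = \sqrt{\left(- 107 \left(-5 - 16\right) + 98\right) - 7} = \sqrt{\left(\left(-107\right) \left(-21\right) + 98\right) - 7} = \sqrt{\left(2247 + 98\right) - 7} = \sqrt{2345 - 7} = \sqrt{2338}$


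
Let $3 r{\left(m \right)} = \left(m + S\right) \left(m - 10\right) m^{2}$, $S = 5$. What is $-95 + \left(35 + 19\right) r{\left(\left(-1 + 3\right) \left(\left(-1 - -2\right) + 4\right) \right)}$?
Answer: $-95$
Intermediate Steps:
$r{\left(m \right)} = \frac{m^{2} \left(-10 + m\right) \left(5 + m\right)}{3}$ ($r{\left(m \right)} = \frac{\left(m + 5\right) \left(m - 10\right) m^{2}}{3} = \frac{\left(5 + m\right) \left(-10 + m\right) m^{2}}{3} = \frac{\left(-10 + m\right) \left(5 + m\right) m^{2}}{3} = \frac{m^{2} \left(-10 + m\right) \left(5 + m\right)}{3}$)
$-95 + \left(35 + 19\right) r{\left(\left(-1 + 3\right) \left(\left(-1 - -2\right) + 4\right) \right)} = -95 + \left(35 + 19\right) \frac{\left(\left(-1 + 3\right) \left(\left(-1 - -2\right) + 4\right)\right)^{2} \left(-50 + \left(\left(-1 + 3\right) \left(\left(-1 - -2\right) + 4\right)\right)^{2} - 5 \left(-1 + 3\right) \left(\left(-1 - -2\right) + 4\right)\right)}{3} = -95 + 54 \frac{\left(2 \left(\left(-1 + 2\right) + 4\right)\right)^{2} \left(-50 + \left(2 \left(\left(-1 + 2\right) + 4\right)\right)^{2} - 5 \cdot 2 \left(\left(-1 + 2\right) + 4\right)\right)}{3} = -95 + 54 \frac{\left(2 \left(1 + 4\right)\right)^{2} \left(-50 + \left(2 \left(1 + 4\right)\right)^{2} - 5 \cdot 2 \left(1 + 4\right)\right)}{3} = -95 + 54 \frac{\left(2 \cdot 5\right)^{2} \left(-50 + \left(2 \cdot 5\right)^{2} - 5 \cdot 2 \cdot 5\right)}{3} = -95 + 54 \frac{10^{2} \left(-50 + 10^{2} - 50\right)}{3} = -95 + 54 \cdot \frac{1}{3} \cdot 100 \left(-50 + 100 - 50\right) = -95 + 54 \cdot \frac{1}{3} \cdot 100 \cdot 0 = -95 + 54 \cdot 0 = -95 + 0 = -95$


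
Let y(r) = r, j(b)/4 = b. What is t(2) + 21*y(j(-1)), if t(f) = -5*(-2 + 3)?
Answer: -89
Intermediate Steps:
j(b) = 4*b
t(f) = -5 (t(f) = -5*1 = -5)
t(2) + 21*y(j(-1)) = -5 + 21*(4*(-1)) = -5 + 21*(-4) = -5 - 84 = -89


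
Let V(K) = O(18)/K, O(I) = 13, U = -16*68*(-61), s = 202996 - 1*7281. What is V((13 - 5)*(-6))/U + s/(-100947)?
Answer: -69275949119/35731469312 ≈ -1.9388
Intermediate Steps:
s = 195715 (s = 202996 - 7281 = 195715)
U = 66368 (U = -1088*(-61) = 66368)
V(K) = 13/K
V((13 - 5)*(-6))/U + s/(-100947) = (13/(((13 - 5)*(-6))))/66368 + 195715/(-100947) = (13/((8*(-6))))*(1/66368) + 195715*(-1/100947) = (13/(-48))*(1/66368) - 195715/100947 = (13*(-1/48))*(1/66368) - 195715/100947 = -13/48*1/66368 - 195715/100947 = -13/3185664 - 195715/100947 = -69275949119/35731469312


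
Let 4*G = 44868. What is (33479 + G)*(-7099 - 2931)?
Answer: -448300880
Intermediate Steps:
G = 11217 (G = (¼)*44868 = 11217)
(33479 + G)*(-7099 - 2931) = (33479 + 11217)*(-7099 - 2931) = 44696*(-10030) = -448300880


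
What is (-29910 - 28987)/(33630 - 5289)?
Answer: -58897/28341 ≈ -2.0782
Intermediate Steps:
(-29910 - 28987)/(33630 - 5289) = -58897/28341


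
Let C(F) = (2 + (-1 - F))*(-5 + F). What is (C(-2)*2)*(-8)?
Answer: 336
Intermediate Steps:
C(F) = (1 - F)*(-5 + F)
(C(-2)*2)*(-8) = ((-5 - 1*(-2)² + 6*(-2))*2)*(-8) = ((-5 - 1*4 - 12)*2)*(-8) = ((-5 - 4 - 12)*2)*(-8) = -21*2*(-8) = -42*(-8) = 336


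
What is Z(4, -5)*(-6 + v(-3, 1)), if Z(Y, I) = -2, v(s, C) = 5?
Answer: 2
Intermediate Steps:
Z(4, -5)*(-6 + v(-3, 1)) = -2*(-6 + 5) = -2*(-1) = 2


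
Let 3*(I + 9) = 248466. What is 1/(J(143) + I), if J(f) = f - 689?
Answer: 1/82267 ≈ 1.2156e-5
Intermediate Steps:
I = 82813 (I = -9 + (⅓)*248466 = -9 + 82822 = 82813)
J(f) = -689 + f
1/(J(143) + I) = 1/((-689 + 143) + 82813) = 1/(-546 + 82813) = 1/82267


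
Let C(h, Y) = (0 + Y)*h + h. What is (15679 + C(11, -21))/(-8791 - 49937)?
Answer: -5153/19576 ≈ -0.26323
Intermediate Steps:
C(h, Y) = h + Y*h (C(h, Y) = Y*h + h = h + Y*h)
(15679 + C(11, -21))/(-8791 - 49937) = (15679 + 11*(1 - 21))/(-8791 - 49937) = (15679 + 11*(-20))/(-58728) = (15679 - 220)*(-1/58728) = 15459*(-1/58728) = -5153/19576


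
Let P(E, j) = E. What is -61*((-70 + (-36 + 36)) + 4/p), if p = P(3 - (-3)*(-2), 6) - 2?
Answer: 21594/5 ≈ 4318.8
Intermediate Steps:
p = -5 (p = (3 - (-3)*(-2)) - 2 = (3 - 1*6) - 2 = (3 - 6) - 2 = -3 - 2 = -5)
-61*((-70 + (-36 + 36)) + 4/p) = -61*((-70 + (-36 + 36)) + 4/(-5)) = -61*((-70 + 0) - 1/5*4) = -61*(-70 - 4/5) = -61*(-354/5) = 21594/5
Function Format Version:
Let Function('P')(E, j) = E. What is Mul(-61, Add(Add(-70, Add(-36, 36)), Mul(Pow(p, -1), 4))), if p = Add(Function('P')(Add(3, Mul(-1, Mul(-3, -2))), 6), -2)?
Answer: Rational(21594, 5) ≈ 4318.8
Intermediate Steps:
p = -5 (p = Add(Add(3, Mul(-1, Mul(-3, -2))), -2) = Add(Add(3, Mul(-1, 6)), -2) = Add(Add(3, -6), -2) = Add(-3, -2) = -5)
Mul(-61, Add(Add(-70, Add(-36, 36)), Mul(Pow(p, -1), 4))) = Mul(-61, Add(Add(-70, Add(-36, 36)), Mul(Pow(-5, -1), 4))) = Mul(-61, Add(Add(-70, 0), Mul(Rational(-1, 5), 4))) = Mul(-61, Add(-70, Rational(-4, 5))) = Mul(-61, Rational(-354, 5)) = Rational(21594, 5)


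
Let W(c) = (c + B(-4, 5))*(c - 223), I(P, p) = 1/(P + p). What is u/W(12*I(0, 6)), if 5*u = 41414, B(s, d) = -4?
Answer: 20707/1105 ≈ 18.739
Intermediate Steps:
W(c) = (-223 + c)*(-4 + c) (W(c) = (c - 4)*(c - 223) = (-4 + c)*(-223 + c) = (-223 + c)*(-4 + c))
u = 41414/5 (u = (1/5)*41414 = 41414/5 ≈ 8282.8)
u/W(12*I(0, 6)) = 41414/(5*(892 + (12/(0 + 6))**2 - 2724/(0 + 6))) = 41414/(5*(892 + (12/6)**2 - 2724/6)) = 41414/(5*(892 + (12*(1/6))**2 - 2724/6)) = 41414/(5*(892 + 2**2 - 227*2)) = 41414/(5*(892 + 4 - 454)) = (41414/5)/442 = (41414/5)*(1/442) = 20707/1105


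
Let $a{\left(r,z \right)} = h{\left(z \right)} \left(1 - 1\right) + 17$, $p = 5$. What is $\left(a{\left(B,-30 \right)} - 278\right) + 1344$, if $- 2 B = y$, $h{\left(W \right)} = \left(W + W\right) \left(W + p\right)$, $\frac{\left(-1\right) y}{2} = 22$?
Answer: $1083$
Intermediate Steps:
$y = -44$ ($y = \left(-2\right) 22 = -44$)
$h{\left(W \right)} = 2 W \left(5 + W\right)$ ($h{\left(W \right)} = \left(W + W\right) \left(W + 5\right) = 2 W \left(5 + W\right)$)
$B = 22$ ($B = \left(- \frac{1}{2}\right) \left(-44\right) = 22$)
$a{\left(r,z \right)} = 17$ ($a{\left(r,z \right)} = 2 z \left(5 + z\right) \left(1 - 1\right) + 17 = 2 z \left(5 + z\right) 0 + 17 = 0 + 17 = 17$)
$\left(a{\left(B,-30 \right)} - 278\right) + 1344 = \left(17 - 278\right) + 1344 = -261 + 1344 = 1083$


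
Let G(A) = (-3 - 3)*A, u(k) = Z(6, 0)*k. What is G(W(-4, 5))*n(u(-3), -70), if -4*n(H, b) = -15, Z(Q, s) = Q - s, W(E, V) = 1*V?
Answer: -225/2 ≈ -112.50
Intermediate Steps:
W(E, V) = V
u(k) = 6*k (u(k) = (6 - 1*0)*k = (6 + 0)*k = 6*k)
n(H, b) = 15/4 (n(H, b) = -¼*(-15) = 15/4)
G(A) = -6*A
G(W(-4, 5))*n(u(-3), -70) = -6*5*(15/4) = -30*15/4 = -225/2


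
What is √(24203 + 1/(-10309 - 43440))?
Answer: √69921377835454/53749 ≈ 155.57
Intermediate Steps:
√(24203 + 1/(-10309 - 43440)) = √(24203 + 1/(-53749)) = √(24203 - 1/53749) = √(1300887046/53749) = √69921377835454/53749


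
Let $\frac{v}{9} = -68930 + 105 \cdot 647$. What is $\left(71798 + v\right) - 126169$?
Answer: $-63326$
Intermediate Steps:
$v = -8955$ ($v = 9 \left(-68930 + 105 \cdot 647\right) = 9 \left(-68930 + 67935\right) = 9 \left(-995\right) = -8955$)
$\left(71798 + v\right) - 126169 = \left(71798 - 8955\right) - 126169 = 62843 - 126169 = -63326$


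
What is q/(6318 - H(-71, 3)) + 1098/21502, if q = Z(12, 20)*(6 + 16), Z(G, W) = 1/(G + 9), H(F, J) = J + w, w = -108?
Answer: 74287289/1450127133 ≈ 0.051228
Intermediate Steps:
H(F, J) = -108 + J (H(F, J) = J - 108 = -108 + J)
Z(G, W) = 1/(9 + G)
q = 22/21 (q = (6 + 16)/(9 + 12) = 22/21 ≈ 1.0476)
q/(6318 - H(-71, 3)) + 1098/21502 = 22/(21*(6318 - (-108 + 3))) + 1098/21502 = 22/(21*(6318 - 1*(-105))) + 1098*(1/21502) = 22/(21*(6318 + 105)) + 549/10751 = (22/21)/6423 + 549/10751 = (22/21)*(1/6423) + 549/10751 = 22/134883 + 549/10751 = 74287289/1450127133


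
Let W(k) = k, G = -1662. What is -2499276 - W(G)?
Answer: -2497614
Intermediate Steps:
-2499276 - W(G) = -2499276 - 1*(-1662) = -2499276 + 1662 = -2497614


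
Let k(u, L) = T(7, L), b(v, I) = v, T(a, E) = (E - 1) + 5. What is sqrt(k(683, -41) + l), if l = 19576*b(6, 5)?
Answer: sqrt(117419) ≈ 342.66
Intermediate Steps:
T(a, E) = 4 + E (T(a, E) = (-1 + E) + 5 = 4 + E)
l = 117456 (l = 19576*6 = 117456)
k(u, L) = 4 + L
sqrt(k(683, -41) + l) = sqrt((4 - 41) + 117456) = sqrt(-37 + 117456) = sqrt(117419)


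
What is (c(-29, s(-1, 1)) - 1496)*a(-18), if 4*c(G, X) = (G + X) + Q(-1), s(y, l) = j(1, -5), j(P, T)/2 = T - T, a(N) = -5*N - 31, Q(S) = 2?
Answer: -354649/4 ≈ -88662.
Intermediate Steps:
a(N) = -31 - 5*N
j(P, T) = 0 (j(P, T) = 2*(T - T) = 2*0 = 0)
s(y, l) = 0
c(G, X) = ½ + G/4 + X/4 (c(G, X) = ((G + X) + 2)/4 = (2 + G + X)/4 = ½ + G/4 + X/4)
(c(-29, s(-1, 1)) - 1496)*a(-18) = ((½ + (¼)*(-29) + (¼)*0) - 1496)*(-31 - 5*(-18)) = ((½ - 29/4 + 0) - 1496)*(-31 + 90) = (-27/4 - 1496)*59 = -6011/4*59 = -354649/4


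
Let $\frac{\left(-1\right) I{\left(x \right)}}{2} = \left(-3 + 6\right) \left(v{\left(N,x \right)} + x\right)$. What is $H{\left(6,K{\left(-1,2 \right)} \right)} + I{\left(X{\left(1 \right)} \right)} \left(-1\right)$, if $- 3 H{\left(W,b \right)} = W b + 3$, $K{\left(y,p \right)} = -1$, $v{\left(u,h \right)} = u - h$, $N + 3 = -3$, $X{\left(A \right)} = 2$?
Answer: $-35$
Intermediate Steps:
$N = -6$ ($N = -3 - 3 = -6$)
$H{\left(W,b \right)} = -1 - \frac{W b}{3}$ ($H{\left(W,b \right)} = - \frac{W b + 3}{3} = - \frac{3 + W b}{3} = -1 - \frac{W b}{3}$)
$I{\left(x \right)} = 36$ ($I{\left(x \right)} = - 2 \left(-3 + 6\right) \left(\left(-6 - x\right) + x\right) = - 2 \cdot 3 \left(-6\right) = \left(-2\right) \left(-18\right) = 36$)
$H{\left(6,K{\left(-1,2 \right)} \right)} + I{\left(X{\left(1 \right)} \right)} \left(-1\right) = \left(-1 - 2 \left(-1\right)\right) + 36 \left(-1\right) = \left(-1 + 2\right) - 36 = 1 - 36 = -35$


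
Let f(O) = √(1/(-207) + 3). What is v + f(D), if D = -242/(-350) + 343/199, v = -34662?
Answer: -34662 + 2*√3565/69 ≈ -34660.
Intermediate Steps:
D = 84104/34825 (D = -242*(-1/350) + 343*(1/199) = 121/175 + 343/199 = 84104/34825 ≈ 2.4150)
f(O) = 2*√3565/69 (f(O) = √(-1/207 + 3) = √(620/207) = 2*√3565/69)
v + f(D) = -34662 + 2*√3565/69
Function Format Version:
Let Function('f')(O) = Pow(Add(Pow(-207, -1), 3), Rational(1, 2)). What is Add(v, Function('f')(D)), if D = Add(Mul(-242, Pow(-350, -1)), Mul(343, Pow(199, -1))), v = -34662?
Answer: Add(-34662, Mul(Rational(2, 69), Pow(3565, Rational(1, 2)))) ≈ -34660.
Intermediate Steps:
D = Rational(84104, 34825) (D = Add(Mul(-242, Rational(-1, 350)), Mul(343, Rational(1, 199))) = Add(Rational(121, 175), Rational(343, 199)) = Rational(84104, 34825) ≈ 2.4150)
Function('f')(O) = Mul(Rational(2, 69), Pow(3565, Rational(1, 2))) (Function('f')(O) = Pow(Add(Rational(-1, 207), 3), Rational(1, 2)) = Pow(Rational(620, 207), Rational(1, 2)) = Mul(Rational(2, 69), Pow(3565, Rational(1, 2))))
Add(v, Function('f')(D)) = Add(-34662, Mul(Rational(2, 69), Pow(3565, Rational(1, 2))))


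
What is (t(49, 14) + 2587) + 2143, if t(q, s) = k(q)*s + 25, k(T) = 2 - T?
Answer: 4097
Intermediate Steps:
t(q, s) = 25 + s*(2 - q) (t(q, s) = (2 - q)*s + 25 = s*(2 - q) + 25 = 25 + s*(2 - q))
(t(49, 14) + 2587) + 2143 = ((25 - 1*14*(-2 + 49)) + 2587) + 2143 = ((25 - 1*14*47) + 2587) + 2143 = ((25 - 658) + 2587) + 2143 = (-633 + 2587) + 2143 = 1954 + 2143 = 4097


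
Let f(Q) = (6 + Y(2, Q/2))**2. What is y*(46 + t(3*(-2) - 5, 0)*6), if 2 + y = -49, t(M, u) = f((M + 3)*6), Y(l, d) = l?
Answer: -21930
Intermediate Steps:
f(Q) = 64 (f(Q) = (6 + 2)**2 = 8**2 = 64)
t(M, u) = 64
y = -51 (y = -2 - 49 = -51)
y*(46 + t(3*(-2) - 5, 0)*6) = -51*(46 + 64*6) = -51*(46 + 384) = -51*430 = -21930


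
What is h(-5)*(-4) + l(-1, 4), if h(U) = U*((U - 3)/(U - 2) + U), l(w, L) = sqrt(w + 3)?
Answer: -540/7 + sqrt(2) ≈ -75.729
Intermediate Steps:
l(w, L) = sqrt(3 + w)
h(U) = U*(U + (-3 + U)/(-2 + U)) (h(U) = U*((-3 + U)/(-2 + U) + U) = U*(U + (-3 + U)/(-2 + U)))
h(-5)*(-4) + l(-1, 4) = -5*(-3 + (-5)**2 - 1*(-5))/(-2 - 5)*(-4) + sqrt(3 - 1) = -5*(-3 + 25 + 5)/(-7)*(-4) + sqrt(2) = -5*(-1/7)*27*(-4) + sqrt(2) = (135/7)*(-4) + sqrt(2) = -540/7 + sqrt(2)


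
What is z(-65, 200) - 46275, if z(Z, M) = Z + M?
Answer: -46140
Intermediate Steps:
z(Z, M) = M + Z
z(-65, 200) - 46275 = (200 - 65) - 46275 = 135 - 46275 = -46140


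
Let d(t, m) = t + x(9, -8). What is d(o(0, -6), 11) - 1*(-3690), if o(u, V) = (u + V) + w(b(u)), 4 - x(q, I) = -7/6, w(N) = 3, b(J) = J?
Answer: 22153/6 ≈ 3692.2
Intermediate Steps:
x(q, I) = 31/6 (x(q, I) = 4 - (-7)/6 = 4 - 1*(-7/6) = 4 + 7/6 = 31/6)
o(u, V) = 3 + V + u (o(u, V) = (u + V) + 3 = (V + u) + 3 = 3 + V + u)
d(t, m) = 31/6 + t (d(t, m) = t + 31/6 = 31/6 + t)
d(o(0, -6), 11) - 1*(-3690) = (31/6 + (3 - 6 + 0)) - 1*(-3690) = (31/6 - 3) + 3690 = 13/6 + 3690 = 22153/6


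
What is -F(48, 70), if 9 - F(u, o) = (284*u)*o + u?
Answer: 954279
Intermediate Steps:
F(u, o) = 9 - u - 284*o*u (F(u, o) = 9 - ((284*u)*o + u) = 9 - (284*o*u + u) = 9 - (u + 284*o*u) = 9 + (-u - 284*o*u) = 9 - u - 284*o*u)
-F(48, 70) = -(9 - 1*48 - 284*70*48) = -(9 - 48 - 954240) = -1*(-954279) = 954279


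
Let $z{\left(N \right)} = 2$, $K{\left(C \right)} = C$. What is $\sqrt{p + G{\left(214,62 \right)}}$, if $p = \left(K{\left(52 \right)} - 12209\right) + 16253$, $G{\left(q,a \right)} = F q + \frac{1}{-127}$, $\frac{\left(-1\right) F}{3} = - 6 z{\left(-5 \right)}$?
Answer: $\frac{3 \sqrt{21146897}}{127} \approx 108.63$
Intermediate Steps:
$F = 36$ ($F = - 3 \left(\left(-6\right) 2\right) = \left(-3\right) \left(-12\right) = 36$)
$G{\left(q,a \right)} = - \frac{1}{127} + 36 q$ ($G{\left(q,a \right)} = 36 q + \frac{1}{-127} = 36 q - \frac{1}{127} = - \frac{1}{127} + 36 q$)
$p = 4096$ ($p = \left(52 - 12209\right) + 16253 = -12157 + 16253 = 4096$)
$\sqrt{p + G{\left(214,62 \right)}} = \sqrt{4096 + \left(- \frac{1}{127} + 36 \cdot 214\right)} = \sqrt{4096 + \left(- \frac{1}{127} + 7704\right)} = \sqrt{4096 + \frac{978407}{127}} = \sqrt{\frac{1498599}{127}} = \frac{3 \sqrt{21146897}}{127}$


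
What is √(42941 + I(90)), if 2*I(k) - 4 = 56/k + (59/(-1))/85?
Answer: √446778598/102 ≈ 207.23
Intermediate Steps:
I(k) = 281/170 + 28/k (I(k) = 2 + (56/k + (59/(-1))/85)/2 = 2 + (56/k + (59*(-1))*(1/85))/2 = 2 + (56/k - 59*1/85)/2 = 2 + (56/k - 59/85)/2 = 2 + (-59/85 + 56/k)/2 = 2 + (-59/170 + 28/k) = 281/170 + 28/k)
√(42941 + I(90)) = √(42941 + (281/170 + 28/90)) = √(42941 + (281/170 + 28*(1/90))) = √(42941 + (281/170 + 14/45)) = √(42941 + 601/306) = √(13140547/306) = √446778598/102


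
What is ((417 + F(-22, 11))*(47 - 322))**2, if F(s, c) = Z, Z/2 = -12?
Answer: 11680205625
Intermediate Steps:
Z = -24 (Z = 2*(-12) = -24)
F(s, c) = -24
((417 + F(-22, 11))*(47 - 322))**2 = ((417 - 24)*(47 - 322))**2 = (393*(-275))**2 = (-108075)**2 = 11680205625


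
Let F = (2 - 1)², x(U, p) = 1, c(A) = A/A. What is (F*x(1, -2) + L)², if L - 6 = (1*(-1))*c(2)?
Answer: 36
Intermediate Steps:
c(A) = 1
F = 1 (F = 1² = 1)
L = 5 (L = 6 + (1*(-1))*1 = 6 - 1*1 = 6 - 1 = 5)
(F*x(1, -2) + L)² = (1*1 + 5)² = (1 + 5)² = 6² = 36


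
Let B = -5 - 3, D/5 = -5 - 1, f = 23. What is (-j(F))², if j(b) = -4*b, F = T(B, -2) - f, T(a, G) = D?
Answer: 44944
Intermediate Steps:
D = -30 (D = 5*(-5 - 1) = 5*(-6) = -30)
B = -8
T(a, G) = -30
F = -53 (F = -30 - 1*23 = -30 - 23 = -53)
(-j(F))² = (-(-4)*(-53))² = (-1*212)² = (-212)² = 44944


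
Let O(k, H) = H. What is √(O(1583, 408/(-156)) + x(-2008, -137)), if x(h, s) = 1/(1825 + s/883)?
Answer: 49*I*√477872899322/20947394 ≈ 1.617*I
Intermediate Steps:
x(h, s) = 1/(1825 + s/883) (x(h, s) = 1/(1825 + s*(1/883)) = 1/(1825 + s/883))
√(O(1583, 408/(-156)) + x(-2008, -137)) = √(408/(-156) + 883/(1611475 - 137)) = √(408*(-1/156) + 883/1611338) = √(-34/13 + 883*(1/1611338)) = √(-34/13 + 883/1611338) = √(-54774013/20947394) = 49*I*√477872899322/20947394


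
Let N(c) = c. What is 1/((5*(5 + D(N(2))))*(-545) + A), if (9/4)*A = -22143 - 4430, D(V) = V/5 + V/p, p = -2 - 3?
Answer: -9/228917 ≈ -3.9316e-5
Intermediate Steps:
p = -5
D(V) = 0 (D(V) = V/5 + V/(-5) = V*(⅕) + V*(-⅕) = V/5 - V/5 = 0)
A = -106292/9 (A = 4*(-22143 - 4430)/9 = (4/9)*(-26573) = -106292/9 ≈ -11810.)
1/((5*(5 + D(N(2))))*(-545) + A) = 1/((5*(5 + 0))*(-545) - 106292/9) = 1/((5*5)*(-545) - 106292/9) = 1/(25*(-545) - 106292/9) = 1/(-13625 - 106292/9) = 1/(-228917/9) = -9/228917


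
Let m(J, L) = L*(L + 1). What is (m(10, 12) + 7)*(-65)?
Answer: -10595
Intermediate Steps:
m(J, L) = L*(1 + L)
(m(10, 12) + 7)*(-65) = (12*(1 + 12) + 7)*(-65) = (12*13 + 7)*(-65) = (156 + 7)*(-65) = 163*(-65) = -10595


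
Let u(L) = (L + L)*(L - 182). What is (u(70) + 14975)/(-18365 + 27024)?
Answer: -705/8659 ≈ -0.081418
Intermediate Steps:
u(L) = 2*L*(-182 + L) (u(L) = (2*L)*(-182 + L) = 2*L*(-182 + L))
(u(70) + 14975)/(-18365 + 27024) = (2*70*(-182 + 70) + 14975)/(-18365 + 27024) = (2*70*(-112) + 14975)/8659 = (-15680 + 14975)*(1/8659) = -705*1/8659 = -705/8659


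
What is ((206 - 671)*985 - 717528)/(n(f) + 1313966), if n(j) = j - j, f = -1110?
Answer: -1175553/1313966 ≈ -0.89466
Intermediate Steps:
n(j) = 0
((206 - 671)*985 - 717528)/(n(f) + 1313966) = ((206 - 671)*985 - 717528)/(0 + 1313966) = (-465*985 - 717528)/1313966 = (-458025 - 717528)*(1/1313966) = -1175553*1/1313966 = -1175553/1313966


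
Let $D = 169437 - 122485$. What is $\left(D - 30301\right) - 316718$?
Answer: $-300067$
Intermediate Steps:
$D = 46952$ ($D = 169437 - 122485 = 46952$)
$\left(D - 30301\right) - 316718 = \left(46952 - 30301\right) - 316718 = 16651 - 316718 = -300067$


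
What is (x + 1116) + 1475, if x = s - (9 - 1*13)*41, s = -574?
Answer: 2181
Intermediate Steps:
x = -410 (x = -574 - (9 - 1*13)*41 = -574 - (9 - 13)*41 = -574 - (-4)*41 = -574 - 1*(-164) = -574 + 164 = -410)
(x + 1116) + 1475 = (-410 + 1116) + 1475 = 706 + 1475 = 2181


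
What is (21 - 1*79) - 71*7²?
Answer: -3537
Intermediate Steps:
(21 - 1*79) - 71*7² = (21 - 79) - 71*49 = -58 - 3479 = -3537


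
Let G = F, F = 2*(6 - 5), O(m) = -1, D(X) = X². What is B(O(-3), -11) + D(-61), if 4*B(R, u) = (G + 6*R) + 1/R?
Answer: 14879/4 ≈ 3719.8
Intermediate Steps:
F = 2 (F = 2*1 = 2)
G = 2
B(R, u) = ½ + 1/(4*R) + 3*R/2 (B(R, u) = ((2 + 6*R) + 1/R)/4 = (2 + 1/R + 6*R)/4 = ½ + 1/(4*R) + 3*R/2)
B(O(-3), -11) + D(-61) = (¼)*(1 + 2*(-1)*(1 + 3*(-1)))/(-1) + (-61)² = (¼)*(-1)*(1 + 2*(-1)*(1 - 3)) + 3721 = (¼)*(-1)*(1 + 2*(-1)*(-2)) + 3721 = (¼)*(-1)*(1 + 4) + 3721 = (¼)*(-1)*5 + 3721 = -5/4 + 3721 = 14879/4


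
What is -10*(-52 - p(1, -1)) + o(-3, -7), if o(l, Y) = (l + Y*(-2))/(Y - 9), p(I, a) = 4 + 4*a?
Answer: 8309/16 ≈ 519.31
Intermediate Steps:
o(l, Y) = (l - 2*Y)/(-9 + Y)
-10*(-52 - p(1, -1)) + o(-3, -7) = -10*(-52 - (4 + 4*(-1))) + (-3 - 2*(-7))/(-9 - 7) = -10*(-52 - (4 - 4)) + (-3 + 14)/(-16) = -10*(-52 - 1*0) - 1/16*11 = -10*(-52 + 0) - 11/16 = -10*(-52) - 11/16 = 520 - 11/16 = 8309/16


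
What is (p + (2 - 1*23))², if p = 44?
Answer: 529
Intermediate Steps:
(p + (2 - 1*23))² = (44 + (2 - 1*23))² = (44 + (2 - 23))² = (44 - 21)² = 23² = 529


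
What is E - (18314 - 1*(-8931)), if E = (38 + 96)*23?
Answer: -24163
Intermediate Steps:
E = 3082 (E = 134*23 = 3082)
E - (18314 - 1*(-8931)) = 3082 - (18314 - 1*(-8931)) = 3082 - (18314 + 8931) = 3082 - 1*27245 = 3082 - 27245 = -24163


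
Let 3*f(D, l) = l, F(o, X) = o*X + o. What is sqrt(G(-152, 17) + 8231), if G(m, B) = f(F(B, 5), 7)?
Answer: 10*sqrt(741)/3 ≈ 90.738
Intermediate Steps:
F(o, X) = o + X*o (F(o, X) = X*o + o = o + X*o)
f(D, l) = l/3
G(m, B) = 7/3 (G(m, B) = (1/3)*7 = 7/3)
sqrt(G(-152, 17) + 8231) = sqrt(7/3 + 8231) = sqrt(24700/3) = 10*sqrt(741)/3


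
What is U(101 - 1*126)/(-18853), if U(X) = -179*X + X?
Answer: -4450/18853 ≈ -0.23604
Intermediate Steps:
U(X) = -178*X
U(101 - 1*126)/(-18853) = -178*(101 - 1*126)/(-18853) = -178*(101 - 126)*(-1/18853) = -178*(-25)*(-1/18853) = 4450*(-1/18853) = -4450/18853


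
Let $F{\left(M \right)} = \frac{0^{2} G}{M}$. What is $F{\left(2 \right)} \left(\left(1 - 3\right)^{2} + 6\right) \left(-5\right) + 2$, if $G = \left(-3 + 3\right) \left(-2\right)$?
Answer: $2$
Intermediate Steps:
$G = 0$ ($G = 0 \left(-2\right) = 0$)
$F{\left(M \right)} = 0$ ($F{\left(M \right)} = \frac{0^{2} \cdot 0}{M} = \frac{0 \cdot 0}{M} = \frac{0}{M} = 0$)
$F{\left(2 \right)} \left(\left(1 - 3\right)^{2} + 6\right) \left(-5\right) + 2 = 0 \left(\left(1 - 3\right)^{2} + 6\right) \left(-5\right) + 2 = 0 \left(\left(-2\right)^{2} + 6\right) \left(-5\right) + 2 = 0 \left(4 + 6\right) \left(-5\right) + 2 = 0 \cdot 10 \left(-5\right) + 2 = 0 \left(-5\right) + 2 = 0 + 2 = 2$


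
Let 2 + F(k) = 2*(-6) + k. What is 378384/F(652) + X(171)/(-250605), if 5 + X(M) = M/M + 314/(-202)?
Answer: 1596219585373/2691414165 ≈ 593.08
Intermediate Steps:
X(M) = -561/101 (X(M) = -5 + (M/M + 314/(-202)) = -5 + (1 + 314*(-1/202)) = -5 + (1 - 157/101) = -5 - 56/101 = -561/101)
F(k) = -14 + k (F(k) = -2 + (2*(-6) + k) = -2 + (-12 + k) = -14 + k)
378384/F(652) + X(171)/(-250605) = 378384/(-14 + 652) - 561/101/(-250605) = 378384/638 - 561/101*(-1/250605) = 378384*(1/638) + 187/8437035 = 189192/319 + 187/8437035 = 1596219585373/2691414165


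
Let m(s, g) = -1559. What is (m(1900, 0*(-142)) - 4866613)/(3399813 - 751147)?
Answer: -2434086/1324333 ≈ -1.8380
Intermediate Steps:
(m(1900, 0*(-142)) - 4866613)/(3399813 - 751147) = (-1559 - 4866613)/(3399813 - 751147) = -4868172/2648666 = -4868172*1/2648666 = -2434086/1324333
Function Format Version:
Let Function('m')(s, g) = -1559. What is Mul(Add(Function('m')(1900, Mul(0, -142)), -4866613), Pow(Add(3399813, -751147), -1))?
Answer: Rational(-2434086, 1324333) ≈ -1.8380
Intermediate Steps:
Mul(Add(Function('m')(1900, Mul(0, -142)), -4866613), Pow(Add(3399813, -751147), -1)) = Mul(Add(-1559, -4866613), Pow(Add(3399813, -751147), -1)) = Mul(-4868172, Pow(2648666, -1)) = Mul(-4868172, Rational(1, 2648666)) = Rational(-2434086, 1324333)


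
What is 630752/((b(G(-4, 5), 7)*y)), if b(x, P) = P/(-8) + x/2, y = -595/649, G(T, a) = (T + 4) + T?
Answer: 142385408/595 ≈ 2.3930e+5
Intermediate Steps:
G(T, a) = 4 + 2*T (G(T, a) = (4 + T) + T = 4 + 2*T)
y = -595/649 (y = -595*1/649 = -595/649 ≈ -0.91679)
b(x, P) = x/2 - P/8 (b(x, P) = P*(-⅛) + x*(½) = -P/8 + x/2 = x/2 - P/8)
630752/((b(G(-4, 5), 7)*y)) = 630752/((((4 + 2*(-4))/2 - ⅛*7)*(-595/649))) = 630752/((((4 - 8)/2 - 7/8)*(-595/649))) = 630752/((((½)*(-4) - 7/8)*(-595/649))) = 630752/(((-2 - 7/8)*(-595/649))) = 630752/((-23/8*(-595/649))) = 630752/(13685/5192) = 630752*(5192/13685) = 142385408/595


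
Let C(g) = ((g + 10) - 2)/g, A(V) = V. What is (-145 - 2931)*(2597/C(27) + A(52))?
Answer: -31612052/5 ≈ -6.3224e+6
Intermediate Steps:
C(g) = (8 + g)/g (C(g) = ((10 + g) - 2)/g = (8 + g)/g)
(-145 - 2931)*(2597/C(27) + A(52)) = (-145 - 2931)*(2597/(((8 + 27)/27)) + 52) = -3076*(2597/(((1/27)*35)) + 52) = -3076*(2597/(35/27) + 52) = -3076*(2597*(27/35) + 52) = -3076*(10017/5 + 52) = -3076*10277/5 = -31612052/5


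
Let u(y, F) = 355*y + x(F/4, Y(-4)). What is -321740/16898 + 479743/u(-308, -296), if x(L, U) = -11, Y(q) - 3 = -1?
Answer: -1967694907/83991509 ≈ -23.427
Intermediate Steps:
Y(q) = 2 (Y(q) = 3 - 1 = 2)
u(y, F) = -11 + 355*y (u(y, F) = 355*y - 11 = -11 + 355*y)
-321740/16898 + 479743/u(-308, -296) = -321740/16898 + 479743/(-11 + 355*(-308)) = -321740*1/16898 + 479743/(-11 - 109340) = -160870/8449 + 479743/(-109351) = -160870/8449 + 479743*(-1/109351) = -160870/8449 - 43613/9941 = -1967694907/83991509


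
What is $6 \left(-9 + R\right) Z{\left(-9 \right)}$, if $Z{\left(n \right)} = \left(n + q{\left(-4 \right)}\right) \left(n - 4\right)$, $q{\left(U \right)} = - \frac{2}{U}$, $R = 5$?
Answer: $-2652$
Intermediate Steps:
$Z{\left(n \right)} = \left(\frac{1}{2} + n\right) \left(-4 + n\right)$ ($Z{\left(n \right)} = \left(n - \frac{2}{-4}\right) \left(n - 4\right) = \left(n - - \frac{1}{2}\right) \left(-4 + n\right) = \left(n + \frac{1}{2}\right) \left(-4 + n\right) = \left(\frac{1}{2} + n\right) \left(-4 + n\right)$)
$6 \left(-9 + R\right) Z{\left(-9 \right)} = 6 \left(-9 + 5\right) \left(-2 + \left(-9\right)^{2} - - \frac{63}{2}\right) = 6 \left(-4\right) \left(-2 + 81 + \frac{63}{2}\right) = \left(-24\right) \frac{221}{2} = -2652$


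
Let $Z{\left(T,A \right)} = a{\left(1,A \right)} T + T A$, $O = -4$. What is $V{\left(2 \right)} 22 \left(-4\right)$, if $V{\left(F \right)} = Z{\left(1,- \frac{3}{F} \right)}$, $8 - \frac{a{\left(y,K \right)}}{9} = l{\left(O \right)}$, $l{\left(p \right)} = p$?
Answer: $-9372$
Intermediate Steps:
$a{\left(y,K \right)} = 108$ ($a{\left(y,K \right)} = 72 - -36 = 72 + 36 = 108$)
$Z{\left(T,A \right)} = 108 T + A T$ ($Z{\left(T,A \right)} = 108 T + T A = 108 T + A T$)
$V{\left(F \right)} = 108 - \frac{3}{F}$ ($V{\left(F \right)} = 1 \left(108 - \frac{3}{F}\right) = 108 - \frac{3}{F}$)
$V{\left(2 \right)} 22 \left(-4\right) = \left(108 - \frac{3}{2}\right) 22 \left(-4\right) = \frac{213}{2} \cdot 22 \left(-4\right) = 2343 \left(-4\right) = -9372$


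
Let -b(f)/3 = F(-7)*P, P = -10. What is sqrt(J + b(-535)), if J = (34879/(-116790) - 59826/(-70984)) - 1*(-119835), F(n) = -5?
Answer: sqrt(128526883987486958996835)/1036277670 ≈ 345.96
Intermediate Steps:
J = 248365796975801/2072555340 (J = (34879*(-1/116790) - 59826*(-1/70984)) + 119835 = (-34879/116790 + 29913/35492) + 119835 = 1127806901/2072555340 + 119835 = 248365796975801/2072555340 ≈ 1.1984e+5)
b(f) = -150 (b(f) = -(-15)*(-10) = -3*50 = -150)
sqrt(J + b(-535)) = sqrt(248365796975801/2072555340 - 150) = sqrt(248054913674801/2072555340) = sqrt(128526883987486958996835)/1036277670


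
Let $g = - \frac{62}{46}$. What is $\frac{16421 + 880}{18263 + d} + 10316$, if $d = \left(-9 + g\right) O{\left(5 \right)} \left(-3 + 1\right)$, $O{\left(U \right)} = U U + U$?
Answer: $\frac{4480935887}{434329} \approx 10317.0$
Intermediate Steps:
$O{\left(U \right)} = U + U^{2}$ ($O{\left(U \right)} = U^{2} + U = U + U^{2}$)
$g = - \frac{31}{23}$ ($g = \left(-62\right) \frac{1}{46} = - \frac{31}{23} \approx -1.3478$)
$d = \frac{14280}{23}$ ($d = \left(-9 - \frac{31}{23}\right) 5 \left(1 + 5\right) \left(-3 + 1\right) = - \frac{238 \cdot 5 \cdot 6 \left(-2\right)}{23} = - \frac{238 \cdot 30 \left(-2\right)}{23} = \left(- \frac{238}{23}\right) \left(-60\right) = \frac{14280}{23} \approx 620.87$)
$\frac{16421 + 880}{18263 + d} + 10316 = \frac{16421 + 880}{18263 + \frac{14280}{23}} + 10316 = \frac{17301}{\frac{434329}{23}} + 10316 = 17301 \cdot \frac{23}{434329} + 10316 = \frac{397923}{434329} + 10316 = \frac{4480935887}{434329}$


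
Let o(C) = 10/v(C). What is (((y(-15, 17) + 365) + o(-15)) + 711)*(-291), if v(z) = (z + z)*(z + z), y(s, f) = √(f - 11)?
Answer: -9393577/30 - 291*√6 ≈ -3.1383e+5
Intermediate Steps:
y(s, f) = √(-11 + f)
v(z) = 4*z² (v(z) = (2*z)*(2*z) = 4*z²)
o(C) = 5/(2*C²) (o(C) = 10/((4*C²)) = 10*(1/(4*C²)) = 5/(2*C²))
(((y(-15, 17) + 365) + o(-15)) + 711)*(-291) = (((√(-11 + 17) + 365) + (5/2)/(-15)²) + 711)*(-291) = (((√6 + 365) + (5/2)*(1/225)) + 711)*(-291) = (((365 + √6) + 1/90) + 711)*(-291) = ((32851/90 + √6) + 711)*(-291) = (96841/90 + √6)*(-291) = -9393577/30 - 291*√6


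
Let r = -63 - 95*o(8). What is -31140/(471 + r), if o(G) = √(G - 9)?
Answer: -12705120/175489 - 2958300*I/175489 ≈ -72.398 - 16.857*I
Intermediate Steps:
o(G) = √(-9 + G)
r = -63 - 95*I (r = -63 - 95*√(-9 + 8) = -63 - 95*I ≈ -63.0 - 95.0*I)
-31140/(471 + r) = -31140/(471 + (-63 - 95*I)) = -31140*(408 + 95*I)/175489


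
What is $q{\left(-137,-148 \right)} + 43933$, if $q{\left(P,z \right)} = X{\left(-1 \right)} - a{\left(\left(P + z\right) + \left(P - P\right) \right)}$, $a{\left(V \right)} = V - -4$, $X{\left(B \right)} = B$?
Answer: $44213$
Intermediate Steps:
$a{\left(V \right)} = 4 + V$ ($a{\left(V \right)} = V + 4 = 4 + V$)
$q{\left(P,z \right)} = -5 - P - z$ ($q{\left(P,z \right)} = -1 - \left(4 + \left(\left(P + z\right) + \left(P - P\right)\right)\right) = -1 - \left(4 + \left(\left(P + z\right) + 0\right)\right) = -1 - \left(4 + \left(P + z\right)\right) = -1 - \left(4 + P + z\right) = -5 - P - z$)
$q{\left(-137,-148 \right)} + 43933 = \left(-5 - -137 - -148\right) + 43933 = \left(-5 + 137 + 148\right) + 43933 = 280 + 43933 = 44213$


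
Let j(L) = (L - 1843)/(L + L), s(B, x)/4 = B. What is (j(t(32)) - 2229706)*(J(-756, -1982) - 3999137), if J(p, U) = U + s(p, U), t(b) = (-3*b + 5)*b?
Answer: 3999770164444879/448 ≈ 8.9281e+12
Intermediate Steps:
s(B, x) = 4*B
t(b) = b*(5 - 3*b) (t(b) = (5 - 3*b)*b = b*(5 - 3*b))
J(p, U) = U + 4*p
j(L) = (-1843 + L)/(2*L) (j(L) = (-1843 + L)/((2*L)) = (-1843 + L)*(1/(2*L)) = (-1843 + L)/(2*L))
(j(t(32)) - 2229706)*(J(-756, -1982) - 3999137) = ((-1843 + 32*(5 - 3*32))/(2*((32*(5 - 3*32)))) - 2229706)*((-1982 + 4*(-756)) - 3999137) = ((-1843 + 32*(5 - 96))/(2*((32*(5 - 96)))) - 2229706)*((-1982 - 3024) - 3999137) = ((-1843 + 32*(-91))/(2*((32*(-91)))) - 2229706)*(-5006 - 3999137) = ((½)*(-1843 - 2912)/(-2912) - 2229706)*(-4004143) = ((½)*(-1/2912)*(-4755) - 2229706)*(-4004143) = (4755/5824 - 2229706)*(-4004143) = -12985802989/5824*(-4004143) = 3999770164444879/448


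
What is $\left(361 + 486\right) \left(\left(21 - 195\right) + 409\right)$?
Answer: $199045$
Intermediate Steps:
$\left(361 + 486\right) \left(\left(21 - 195\right) + 409\right) = 847 \left(-174 + 409\right) = 847 \cdot 235 = 199045$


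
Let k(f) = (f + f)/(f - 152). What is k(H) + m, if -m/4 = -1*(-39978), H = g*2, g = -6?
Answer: -6556386/41 ≈ -1.5991e+5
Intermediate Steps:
H = -12 (H = -6*2 = -12)
m = -159912 (m = -(-4)*(-39978) = -4*39978 = -159912)
k(f) = 2*f/(-152 + f) (k(f) = (2*f)/(-152 + f) = 2*f/(-152 + f))
k(H) + m = 2*(-12)/(-152 - 12) - 159912 = 2*(-12)/(-164) - 159912 = 2*(-12)*(-1/164) - 159912 = 6/41 - 159912 = -6556386/41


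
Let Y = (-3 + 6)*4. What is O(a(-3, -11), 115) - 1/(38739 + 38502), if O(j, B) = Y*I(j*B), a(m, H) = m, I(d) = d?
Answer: -319777741/77241 ≈ -4140.0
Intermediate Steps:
Y = 12 (Y = 3*4 = 12)
O(j, B) = 12*B*j (O(j, B) = 12*(j*B) = 12*(B*j) = 12*B*j)
O(a(-3, -11), 115) - 1/(38739 + 38502) = 12*115*(-3) - 1/(38739 + 38502) = -4140 - 1/77241 = -319777741/77241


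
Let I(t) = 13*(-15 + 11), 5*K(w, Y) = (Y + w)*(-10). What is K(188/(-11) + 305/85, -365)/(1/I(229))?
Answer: -7361120/187 ≈ -39364.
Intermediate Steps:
K(w, Y) = -2*Y - 2*w (K(w, Y) = ((Y + w)*(-10))/5 = (-10*Y - 10*w)/5 = -2*Y - 2*w)
I(t) = -52 (I(t) = 13*(-4) = -52)
K(188/(-11) + 305/85, -365)/(1/I(229)) = (-2*(-365) - 2*(188/(-11) + 305/85))/(1/(-52)) = (730 - 2*(188*(-1/11) + 305*(1/85)))/(-1/52) = (730 - 2*(-188/11 + 61/17))*(-52) = (730 - 2*(-2525/187))*(-52) = (730 + 5050/187)*(-52) = (141560/187)*(-52) = -7361120/187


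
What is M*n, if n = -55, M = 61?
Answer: -3355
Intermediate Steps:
M*n = 61*(-55) = -3355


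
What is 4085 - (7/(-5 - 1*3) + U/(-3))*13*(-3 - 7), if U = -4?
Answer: 49735/12 ≈ 4144.6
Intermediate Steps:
4085 - (7/(-5 - 1*3) + U/(-3))*13*(-3 - 7) = 4085 - (7/(-5 - 1*3) - 4/(-3))*13*(-3 - 7) = 4085 - (7/(-5 - 3) - 4*(-⅓))*13*(-10) = 4085 - (7/(-8) + 4/3)*13*(-10) = 4085 - (7*(-⅛) + 4/3)*13*(-10) = 4085 - (-7/8 + 4/3)*13*(-10) = 4085 - (11/24)*13*(-10) = 4085 - 143*(-10)/24 = 4085 - 1*(-715/12) = 4085 + 715/12 = 49735/12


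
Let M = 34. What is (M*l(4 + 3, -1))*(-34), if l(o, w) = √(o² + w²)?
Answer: -5780*√2 ≈ -8174.2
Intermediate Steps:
(M*l(4 + 3, -1))*(-34) = (34*√((4 + 3)² + (-1)²))*(-34) = (34*√(7² + 1))*(-34) = (34*√(49 + 1))*(-34) = (34*√50)*(-34) = (34*(5*√2))*(-34) = (170*√2)*(-34) = -5780*√2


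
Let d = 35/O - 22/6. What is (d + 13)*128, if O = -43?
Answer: 140672/129 ≈ 1090.5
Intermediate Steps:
d = -578/129 (d = 35/(-43) - 22/6 = 35*(-1/43) - 22*⅙ = -35/43 - 11/3 = -578/129 ≈ -4.4806)
(d + 13)*128 = (-578/129 + 13)*128 = (1099/129)*128 = 140672/129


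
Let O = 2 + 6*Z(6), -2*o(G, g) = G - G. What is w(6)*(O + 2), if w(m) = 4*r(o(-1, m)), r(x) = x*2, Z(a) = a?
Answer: 0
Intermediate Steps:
o(G, g) = 0 (o(G, g) = -(G - G)/2 = -1/2*0 = 0)
r(x) = 2*x
O = 38 (O = 2 + 6*6 = 2 + 36 = 38)
w(m) = 0 (w(m) = 4*(2*0) = 4*0 = 0)
w(6)*(O + 2) = 0*(38 + 2) = 0*40 = 0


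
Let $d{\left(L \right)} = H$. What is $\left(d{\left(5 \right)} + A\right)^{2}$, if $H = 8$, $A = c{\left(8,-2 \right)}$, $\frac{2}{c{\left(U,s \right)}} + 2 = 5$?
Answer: $\frac{676}{9} \approx 75.111$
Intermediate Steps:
$c{\left(U,s \right)} = \frac{2}{3}$ ($c{\left(U,s \right)} = \frac{2}{-2 + 5} = \frac{2}{3}$)
$A = \frac{2}{3} \approx 0.66667$
$d{\left(L \right)} = 8$
$\left(d{\left(5 \right)} + A\right)^{2} = \left(8 + \frac{2}{3}\right)^{2} = \left(\frac{26}{3}\right)^{2} = \frac{676}{9}$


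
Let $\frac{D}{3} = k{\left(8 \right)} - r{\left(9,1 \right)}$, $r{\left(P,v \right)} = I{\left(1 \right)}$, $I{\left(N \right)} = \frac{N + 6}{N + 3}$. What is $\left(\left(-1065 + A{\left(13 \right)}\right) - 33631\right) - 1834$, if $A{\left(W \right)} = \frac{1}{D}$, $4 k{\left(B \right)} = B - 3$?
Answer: $- \frac{109592}{3} \approx -36531.0$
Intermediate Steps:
$I{\left(N \right)} = \frac{6 + N}{3 + N}$
$r{\left(P,v \right)} = \frac{7}{4}$ ($r{\left(P,v \right)} = \frac{6 + 1}{3 + 1} = \frac{1}{4} \cdot 7 = \frac{7}{4}$)
$k{\left(B \right)} = - \frac{3}{4} + \frac{B}{4}$ ($k{\left(B \right)} = \frac{B - 3}{4} = \frac{-3 + B}{4} = - \frac{3}{4} + \frac{B}{4}$)
$D = - \frac{3}{2}$ ($D = 3 \left(\left(- \frac{3}{4} + \frac{1}{4} \cdot 8\right) - \frac{7}{4}\right) = 3 \left(\left(- \frac{3}{4} + 2\right) - \frac{7}{4}\right) = 3 \left(\frac{5}{4} - \frac{7}{4}\right) = 3 \left(- \frac{1}{2}\right) = - \frac{3}{2} \approx -1.5$)
$A{\left(W \right)} = - \frac{2}{3}$ ($A{\left(W \right)} = \frac{1}{- \frac{3}{2}} = - \frac{2}{3}$)
$\left(\left(-1065 + A{\left(13 \right)}\right) - 33631\right) - 1834 = \left(\left(-1065 - \frac{2}{3}\right) - 33631\right) - 1834 = \left(- \frac{3197}{3} - 33631\right) - 1834 = - \frac{104090}{3} - 1834 = - \frac{109592}{3}$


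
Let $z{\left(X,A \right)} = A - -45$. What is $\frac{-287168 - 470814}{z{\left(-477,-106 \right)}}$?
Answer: $\frac{757982}{61} \approx 12426.0$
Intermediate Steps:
$z{\left(X,A \right)} = 45 + A$ ($z{\left(X,A \right)} = A + 45 = 45 + A$)
$\frac{-287168 - 470814}{z{\left(-477,-106 \right)}} = \frac{-287168 - 470814}{45 - 106} = - \frac{757982}{-61} = \left(-757982\right) \left(- \frac{1}{61}\right) = \frac{757982}{61}$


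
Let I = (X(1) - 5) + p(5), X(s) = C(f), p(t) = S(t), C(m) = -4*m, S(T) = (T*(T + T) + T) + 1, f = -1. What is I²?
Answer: 3025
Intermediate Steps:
S(T) = 1 + T + 2*T² (S(T) = (T*(2*T) + T) + 1 = (2*T² + T) + 1 = (T + 2*T²) + 1 = 1 + T + 2*T²)
p(t) = 1 + t + 2*t²
X(s) = 4 (X(s) = -4*(-1) = 4)
I = 55 (I = (4 - 5) + (1 + 5 + 2*5²) = -1 + (1 + 5 + 2*25) = -1 + (1 + 5 + 50) = -1 + 56 = 55)
I² = 55² = 3025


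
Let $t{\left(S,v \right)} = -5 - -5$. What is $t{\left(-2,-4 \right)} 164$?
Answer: $0$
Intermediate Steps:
$t{\left(S,v \right)} = 0$ ($t{\left(S,v \right)} = -5 + 5 = 0$)
$t{\left(-2,-4 \right)} 164 = 0 \cdot 164 = 0$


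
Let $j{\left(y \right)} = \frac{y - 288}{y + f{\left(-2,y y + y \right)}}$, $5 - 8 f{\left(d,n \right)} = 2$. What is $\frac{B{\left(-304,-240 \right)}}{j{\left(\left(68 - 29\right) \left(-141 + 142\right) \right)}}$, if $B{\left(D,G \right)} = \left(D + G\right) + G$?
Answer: $\frac{10290}{83} \approx 123.98$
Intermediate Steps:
$f{\left(d,n \right)} = \frac{3}{8}$ ($f{\left(d,n \right)} = \frac{5}{8} - \frac{1}{4} = \frac{3}{8}$)
$j{\left(y \right)} = \frac{-288 + y}{\frac{3}{8} + y}$ ($j{\left(y \right)} = \frac{y - 288}{y + \frac{3}{8}} = \frac{-288 + y}{\frac{3}{8} + y}$)
$B{\left(D,G \right)} = D + 2 G$
$\frac{B{\left(-304,-240 \right)}}{j{\left(\left(68 - 29\right) \left(-141 + 142\right) \right)}} = \frac{-304 + 2 \left(-240\right)}{8 \frac{1}{3 + 8 \left(68 - 29\right) \left(-141 + 142\right)} \left(-288 + \left(68 - 29\right) \left(-141 + 142\right)\right)} = \frac{-304 - 480}{8 \frac{1}{3 + 8 \cdot 39 \cdot 1} \left(-288 + 39 \cdot 1\right)} = - \frac{784}{8 \frac{1}{3 + 8 \cdot 39} \left(-288 + 39\right)} = - \frac{784}{8 \frac{1}{3 + 312} \left(-249\right)} = - \frac{784}{8 \cdot \frac{1}{315} \left(-249\right)} = - \frac{784}{- \frac{664}{105}} = \left(-784\right) \left(- \frac{105}{664}\right) = \frac{10290}{83}$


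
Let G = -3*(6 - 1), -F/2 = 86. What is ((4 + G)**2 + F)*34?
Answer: -1734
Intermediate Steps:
F = -172 (F = -2*86 = -172)
G = -15 (G = -3*5 = -15)
((4 + G)**2 + F)*34 = ((4 - 15)**2 - 172)*34 = ((-11)**2 - 172)*34 = (121 - 172)*34 = -51*34 = -1734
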